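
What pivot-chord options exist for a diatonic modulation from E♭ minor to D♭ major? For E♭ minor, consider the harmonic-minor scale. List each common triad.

Triads in E♭ minor (harmonic minor): E♭m (i), Fdim (ii°), G♭aug (III+), A♭m (iv), B♭ (V), C♭ (VI), Ddim (vii°).
Triads in D♭ major: D♭ (I), E♭m (ii), Fm (iii), G♭ (IV), A♭ (V), B♭m (vi), Cdim (vii°).
Shared triads with their functions: E♭m (i in E♭ minor, ii in D♭ major).

E♭m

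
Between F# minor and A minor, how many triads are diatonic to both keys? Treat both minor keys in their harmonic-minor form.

1

Diatonic triads of F# minor (harmonic minor): F#m (i), G#dim (ii°), Aaug (III+), Bm (iv), C# (V), D (VI), E#dim (vii°).
Diatonic triads of A minor (harmonic minor): Am (i), Bdim (ii°), Caug (III+), Dm (iv), E (V), F (VI), G#dim (vii°).
Matching root and quality in both lists: G#dim.
That gives 1 common triad.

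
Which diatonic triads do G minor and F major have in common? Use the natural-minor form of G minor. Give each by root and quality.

Gm, Bb, Dm, F

Triads in G minor (natural minor): Gm (i), Adim (ii°), Bb (III), Cm (iv), Dm (v), Eb (VI), F (VII).
Triads in F major: F (I), Gm (ii), Am (iii), Bb (IV), C (V), Dm (vi), Edim (vii°).
Shared triads with their functions: Gm (i in G minor, ii in F major); Bb (III in G minor, IV in F major); Dm (v in G minor, vi in F major); F (VII in G minor, I in F major).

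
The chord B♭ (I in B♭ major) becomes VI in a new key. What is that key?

The numeral VI denotes a major triad on scale degree 6. With B♭ on degree 6, the tonic of the new key is D.
Degree 6 carries a major triad in minor keys, so the destination is D minor.
Check: the diatonic triads of D minor (natural minor) are Dm (i), Edim (ii°), F (III), Gm (iv), Am (v), B♭ (VI), C (VII) — B♭ is indeed VI.

D minor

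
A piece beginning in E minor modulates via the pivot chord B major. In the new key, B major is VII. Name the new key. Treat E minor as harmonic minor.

C# minor

The numeral VII denotes a major triad on scale degree 7. With B on degree 7, the tonic of the new key is C#.
Degree 7 carries a major triad in natural-minor keys, so the destination is C# minor.
Check: the diatonic triads of C# minor (natural minor) are C#m (i), D#dim (ii°), E (III), F#m (iv), G#m (v), A (VI), B (VII) — B major is indeed VII.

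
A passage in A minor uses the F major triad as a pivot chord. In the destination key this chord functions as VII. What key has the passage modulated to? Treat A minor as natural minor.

G minor

The numeral VII denotes a major triad on scale degree 7. With F on degree 7, the tonic of the new key is G.
Degree 7 carries a major triad in natural-minor keys, so the destination is G minor.
Check: the diatonic triads of G minor (natural minor) are Gm (i), Adim (ii°), Bb (III), Cm (iv), Dm (v), Eb (VI), F (VII) — F major is indeed VII.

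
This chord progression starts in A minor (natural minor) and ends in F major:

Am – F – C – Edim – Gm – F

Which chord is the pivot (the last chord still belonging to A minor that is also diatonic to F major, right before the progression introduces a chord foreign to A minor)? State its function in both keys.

C — III in A minor, V in F major

Chords diatonic to A minor: Am, Bdim, C, Dm, Em, F, G.
Reading the progression, the first chord not in that set is Edim, so the modulation leaves A minor there.
The chord immediately before Edim is C, which is diatonic to both keys: III in A minor and V in F major.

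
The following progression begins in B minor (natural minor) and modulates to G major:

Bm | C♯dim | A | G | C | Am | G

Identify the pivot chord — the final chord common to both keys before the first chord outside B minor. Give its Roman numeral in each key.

G — VI in B minor, I in G major

Chords diatonic to B minor: Bm, C♯dim, D, Em, F♯m, G, A.
Reading the progression, the first chord not in that set is C, so the modulation leaves B minor there.
The chord immediately before C is G, which is diatonic to both keys: VI in B minor and I in G major.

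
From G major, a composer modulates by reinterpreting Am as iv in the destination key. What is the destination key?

E minor

The numeral iv denotes a minor triad on scale degree 4. With A on degree 4, the tonic of the new key is E.
Degree 4 carries a minor triad in minor keys, so the destination is E minor.
Check: the diatonic triads of E minor (natural minor) are Em (i), F♯dim (ii°), G (III), Am (iv), Bm (v), C (VI), D (VII) — Am is indeed iv.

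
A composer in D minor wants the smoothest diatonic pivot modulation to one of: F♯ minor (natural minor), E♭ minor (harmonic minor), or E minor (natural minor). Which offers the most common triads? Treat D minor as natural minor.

Triads of D minor (natural minor): Dm (i), Edim (ii°), F (III), Gm (iv), Am (v), B♭ (VI), C (VII).
F♯ minor (natural minor) shares 0: none.
E♭ minor (harmonic minor) shares 1: B♭.
E minor (natural minor) shares 2: Am, C.
The most common triads (2) are shared with E minor.

E minor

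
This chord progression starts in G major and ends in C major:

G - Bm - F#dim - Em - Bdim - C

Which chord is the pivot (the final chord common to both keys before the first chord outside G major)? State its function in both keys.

Em — vi in G major, iii in C major

Chords diatonic to G major: G, Am, Bm, C, D, Em, F#dim.
Reading the progression, the first chord not in that set is Bdim, so the modulation leaves G major there.
The chord immediately before Bdim is Em, which is diatonic to both keys: vi in G major and iii in C major.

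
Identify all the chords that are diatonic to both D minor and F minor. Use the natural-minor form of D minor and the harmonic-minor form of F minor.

Edim, C

Triads in D minor (natural minor): Dm (i), Edim (ii°), F (III), Gm (iv), Am (v), Bb (VI), C (VII).
Triads in F minor (harmonic minor): Fm (i), Gdim (ii°), Abaug (III+), Bbm (iv), C (V), Db (VI), Edim (vii°).
Shared triads with their functions: Edim (ii° in D minor, vii° in F minor); C (VII in D minor, V in F minor).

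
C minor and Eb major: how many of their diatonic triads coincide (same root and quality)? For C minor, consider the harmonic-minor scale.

4

Diatonic triads of C minor (harmonic minor): Cm (i), Ddim (ii°), Ebaug (III+), Fm (iv), G (V), Ab (VI), Bdim (vii°).
Diatonic triads of Eb major: Eb (I), Fm (ii), Gm (iii), Ab (IV), Bb (V), Cm (vi), Ddim (vii°).
Matching root and quality in both lists: Cm, Ddim, Fm, Ab.
That gives 4 common triads.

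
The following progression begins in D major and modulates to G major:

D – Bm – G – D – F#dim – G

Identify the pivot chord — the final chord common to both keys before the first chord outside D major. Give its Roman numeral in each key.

D — I in D major, V in G major

Chords diatonic to D major: D, Em, F#m, G, A, Bm, C#dim.
Reading the progression, the first chord not in that set is F#dim, so the modulation leaves D major there.
The chord immediately before F#dim is D, which is diatonic to both keys: I in D major and V in G major.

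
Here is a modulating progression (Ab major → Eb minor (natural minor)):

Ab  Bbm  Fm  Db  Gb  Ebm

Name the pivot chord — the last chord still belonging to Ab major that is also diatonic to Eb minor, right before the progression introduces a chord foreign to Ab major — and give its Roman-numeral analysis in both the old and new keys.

Db — IV in Ab major, VII in Eb minor

Chords diatonic to Ab major: Ab, Bbm, Cm, Db, Eb, Fm, Gdim.
Reading the progression, the first chord not in that set is Gb, so the modulation leaves Ab major there.
The chord immediately before Gb is Db, which is diatonic to both keys: IV in Ab major and VII in Eb minor.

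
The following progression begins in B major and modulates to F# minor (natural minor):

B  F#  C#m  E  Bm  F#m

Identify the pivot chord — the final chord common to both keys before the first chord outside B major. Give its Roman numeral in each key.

E — IV in B major, VII in F# minor

Chords diatonic to B major: B, C#m, D#m, E, F#, G#m, A#dim.
Reading the progression, the first chord not in that set is Bm, so the modulation leaves B major there.
The chord immediately before Bm is E, which is diatonic to both keys: IV in B major and VII in F# minor.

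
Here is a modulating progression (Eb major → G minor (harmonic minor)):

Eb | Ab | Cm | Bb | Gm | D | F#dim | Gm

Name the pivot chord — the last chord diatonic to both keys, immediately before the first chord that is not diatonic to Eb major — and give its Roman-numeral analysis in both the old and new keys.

Chords diatonic to Eb major: Eb, Fm, Gm, Ab, Bb, Cm, Ddim.
Reading the progression, the first chord not in that set is D, so the modulation leaves Eb major there.
The chord immediately before D is Gm, which is diatonic to both keys: iii in Eb major and i in G minor.

Gm — iii in Eb major, i in G minor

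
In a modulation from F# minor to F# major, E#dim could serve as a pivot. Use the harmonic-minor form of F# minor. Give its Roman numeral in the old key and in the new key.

The scale of F# minor (harmonic minor) is F# G# A B C# D E#; E# is degree 7, and the triad built there (E#-G#-B) is diminished, so it is vii°.
The scale of F# major is F# G# A# B C# D# E#; E# is degree 7, and the triad built there (E#-G#-B) is diminished, so it is vii°.

vii° in F# minor; vii° in F# major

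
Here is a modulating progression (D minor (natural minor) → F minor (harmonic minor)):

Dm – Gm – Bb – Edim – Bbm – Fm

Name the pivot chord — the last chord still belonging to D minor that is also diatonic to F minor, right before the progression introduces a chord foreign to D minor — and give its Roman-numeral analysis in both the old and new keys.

Chords diatonic to D minor: Dm, Edim, F, Gm, Am, Bb, C.
Reading the progression, the first chord not in that set is Bbm, so the modulation leaves D minor there.
The chord immediately before Bbm is Edim, which is diatonic to both keys: ii° in D minor and vii° in F minor.

Edim — ii° in D minor, vii° in F minor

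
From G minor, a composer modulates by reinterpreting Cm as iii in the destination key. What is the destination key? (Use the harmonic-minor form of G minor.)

Ab major

The numeral iii denotes a minor triad on scale degree 3. With C on degree 3, the tonic of the new key is Ab.
Degree 3 carries a minor triad in major keys, so the destination is Ab major.
Check: the diatonic triads of Ab major are Ab (I), Bbm (ii), Cm (iii), Db (IV), Eb (V), Fm (vi), Gdim (vii°) — Cm is indeed iii.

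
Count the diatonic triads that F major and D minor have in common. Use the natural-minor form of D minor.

7

Diatonic triads of F major: F (I), Gm (ii), Am (iii), B♭ (IV), C (V), Dm (vi), Edim (vii°).
Diatonic triads of D minor (natural minor): Dm (i), Edim (ii°), F (III), Gm (iv), Am (v), B♭ (VI), C (VII).
Matching root and quality in both lists: F, Gm, Am, B♭, C, Dm, Edim.
That gives 7 common triads.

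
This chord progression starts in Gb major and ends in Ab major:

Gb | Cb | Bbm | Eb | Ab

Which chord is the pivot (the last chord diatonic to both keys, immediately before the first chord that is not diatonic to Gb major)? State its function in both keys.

Bbm — iii in Gb major, ii in Ab major

Chords diatonic to Gb major: Gb, Abm, Bbm, Cb, Db, Ebm, Fdim.
Reading the progression, the first chord not in that set is Eb, so the modulation leaves Gb major there.
The chord immediately before Eb is Bbm, which is diatonic to both keys: iii in Gb major and ii in Ab major.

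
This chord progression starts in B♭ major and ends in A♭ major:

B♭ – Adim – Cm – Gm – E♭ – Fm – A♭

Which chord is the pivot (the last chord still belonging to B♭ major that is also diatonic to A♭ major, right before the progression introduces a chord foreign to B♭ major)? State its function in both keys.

E♭ — IV in B♭ major, V in A♭ major

Chords diatonic to B♭ major: B♭, Cm, Dm, E♭, F, Gm, Adim.
Reading the progression, the first chord not in that set is Fm, so the modulation leaves B♭ major there.
The chord immediately before Fm is E♭, which is diatonic to both keys: IV in B♭ major and V in A♭ major.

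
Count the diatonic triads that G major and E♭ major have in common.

0

Diatonic triads of G major: G (I), Am (ii), Bm (iii), C (IV), D (V), Em (vi), F♯dim (vii°).
Diatonic triads of E♭ major: E♭ (I), Fm (ii), Gm (iii), A♭ (IV), B♭ (V), Cm (vi), Ddim (vii°).
No triad has the same root and quality in both keys.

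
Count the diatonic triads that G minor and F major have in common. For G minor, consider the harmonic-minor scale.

1

Diatonic triads of G minor (harmonic minor): G minor (i), A diminished (ii°), Bb augmented (III+), C minor (iv), D major (V), Eb major (VI), F# diminished (vii°).
Diatonic triads of F major: F major (I), G minor (ii), A minor (iii), Bb major (IV), C major (V), D minor (vi), E diminished (vii°).
Matching root and quality in both lists: G minor.
That gives 1 common triad.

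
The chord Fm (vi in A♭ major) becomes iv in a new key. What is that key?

C minor

The numeral iv denotes a minor triad on scale degree 4. With F on degree 4, the tonic of the new key is C.
Degree 4 carries a minor triad in minor keys, so the destination is C minor.
Check: the diatonic triads of C minor (natural minor) are Cm (i), Ddim (ii°), E♭ (III), Fm (iv), Gm (v), A♭ (VI), B♭ (VII) — Fm is indeed iv.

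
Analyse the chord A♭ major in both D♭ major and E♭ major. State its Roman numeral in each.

V in D♭ major; IV in E♭ major

The scale of D♭ major is D♭ E♭ F G♭ A♭ B♭ C; A♭ is degree 5, and the triad built there (A♭-C-E♭) is major, so it is V.
The scale of E♭ major is E♭ F G A♭ B♭ C D; A♭ is degree 4, and the triad built there (A♭-C-E♭) is major, so it is IV.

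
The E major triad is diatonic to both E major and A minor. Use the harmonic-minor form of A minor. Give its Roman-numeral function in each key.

I in E major; V in A minor

The scale of E major is E F♯ G♯ A B C♯ D♯; E is degree 1, and the triad built there (E-G♯-B) is major, so it is I.
The scale of A minor (harmonic minor) is A B C D E F G♯; E is degree 5, and the triad built there (E-G♯-B) is major, so it is V.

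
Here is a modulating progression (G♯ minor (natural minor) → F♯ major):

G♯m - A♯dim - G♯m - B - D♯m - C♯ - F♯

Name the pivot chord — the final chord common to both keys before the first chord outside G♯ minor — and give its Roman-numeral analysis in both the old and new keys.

D♯m — v in G♯ minor, vi in F♯ major

Chords diatonic to G♯ minor: G♯m, A♯dim, B, C♯m, D♯m, E, F♯.
Reading the progression, the first chord not in that set is C♯, so the modulation leaves G♯ minor there.
The chord immediately before C♯ is D♯m, which is diatonic to both keys: v in G♯ minor and vi in F♯ major.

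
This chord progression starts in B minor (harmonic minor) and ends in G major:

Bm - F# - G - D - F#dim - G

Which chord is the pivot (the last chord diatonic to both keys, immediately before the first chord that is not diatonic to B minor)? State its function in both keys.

Chords diatonic to B minor: Bm, C#dim, Daug, Em, F#, G, A#dim.
Reading the progression, the first chord not in that set is D, so the modulation leaves B minor there.
The chord immediately before D is G, which is diatonic to both keys: VI in B minor and I in G major.

G — VI in B minor, I in G major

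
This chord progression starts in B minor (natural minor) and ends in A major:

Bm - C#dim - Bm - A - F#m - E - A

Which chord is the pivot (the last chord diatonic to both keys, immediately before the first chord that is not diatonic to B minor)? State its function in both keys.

Chords diatonic to B minor: Bm, C#dim, D, Em, F#m, G, A.
Reading the progression, the first chord not in that set is E, so the modulation leaves B minor there.
The chord immediately before E is F#m, which is diatonic to both keys: v in B minor and vi in A major.

F#m — v in B minor, vi in A major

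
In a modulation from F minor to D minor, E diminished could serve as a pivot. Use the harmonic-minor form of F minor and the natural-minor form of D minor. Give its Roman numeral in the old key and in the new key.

The scale of F minor (harmonic minor) is F G Ab Bb C Db E; E is degree 7, and the triad built there (E-G-Bb) is diminished, so it is vii°.
The scale of D minor (natural minor) is D E F G A Bb C; E is degree 2, and the triad built there (E-G-Bb) is diminished, so it is ii°.

vii° in F minor; ii° in D minor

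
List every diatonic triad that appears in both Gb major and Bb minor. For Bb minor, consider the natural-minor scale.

Gb, Bbm, Db, Ebm

Triads in Gb major: Gb (I), Abm (ii), Bbm (iii), Cb (IV), Db (V), Ebm (vi), Fdim (vii°).
Triads in Bb minor (natural minor): Bbm (i), Cdim (ii°), Db (III), Ebm (iv), Fm (v), Gb (VI), Ab (VII).
Shared triads with their functions: Gb (I in Gb major, VI in Bb minor); Bbm (iii in Gb major, i in Bb minor); Db (V in Gb major, III in Bb minor); Ebm (vi in Gb major, iv in Bb minor).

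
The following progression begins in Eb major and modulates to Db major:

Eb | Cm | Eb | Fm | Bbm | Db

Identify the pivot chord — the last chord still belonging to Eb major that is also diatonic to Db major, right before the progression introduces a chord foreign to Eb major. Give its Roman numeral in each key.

Fm — ii in Eb major, iii in Db major

Chords diatonic to Eb major: Eb, Fm, Gm, Ab, Bb, Cm, Ddim.
Reading the progression, the first chord not in that set is Bbm, so the modulation leaves Eb major there.
The chord immediately before Bbm is Fm, which is diatonic to both keys: ii in Eb major and iii in Db major.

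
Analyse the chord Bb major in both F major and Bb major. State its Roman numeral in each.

IV in F major; I in Bb major

The scale of F major is F G A Bb C D E; Bb is degree 4, and the triad built there (Bb-D-F) is major, so it is IV.
The scale of Bb major is Bb C D Eb F G A; Bb is degree 1, and the triad built there (Bb-D-F) is major, so it is I.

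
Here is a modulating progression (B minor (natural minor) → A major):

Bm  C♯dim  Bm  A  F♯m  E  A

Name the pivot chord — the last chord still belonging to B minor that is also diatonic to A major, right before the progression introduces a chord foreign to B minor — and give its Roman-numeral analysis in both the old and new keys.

Chords diatonic to B minor: Bm, C♯dim, D, Em, F♯m, G, A.
Reading the progression, the first chord not in that set is E, so the modulation leaves B minor there.
The chord immediately before E is F♯m, which is diatonic to both keys: v in B minor and vi in A major.

F♯m — v in B minor, vi in A major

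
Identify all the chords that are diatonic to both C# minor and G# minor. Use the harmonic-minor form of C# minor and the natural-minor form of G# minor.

C#m

Triads in C# minor (harmonic minor): C#m (i), D#dim (ii°), Eaug (III+), F#m (iv), G# (V), A (VI), B#dim (vii°).
Triads in G# minor (natural minor): G#m (i), A#dim (ii°), B (III), C#m (iv), D#m (v), E (VI), F# (VII).
Shared triads with their functions: C#m (i in C# minor, iv in G# minor).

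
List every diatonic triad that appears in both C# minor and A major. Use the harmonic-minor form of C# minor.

C#m, F#m, A

Triads in C# minor (harmonic minor): C#m (i), D#dim (ii°), Eaug (III+), F#m (iv), G# (V), A (VI), B#dim (vii°).
Triads in A major: A (I), Bm (ii), C#m (iii), D (IV), E (V), F#m (vi), G#dim (vii°).
Shared triads with their functions: C#m (i in C# minor, iii in A major); F#m (iv in C# minor, vi in A major); A (VI in C# minor, I in A major).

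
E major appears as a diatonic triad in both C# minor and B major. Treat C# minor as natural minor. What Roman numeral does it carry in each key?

III in C# minor; IV in B major

The scale of C# minor (natural minor) is C# D# E F# G# A B; E is degree 3, and the triad built there (E-G#-B) is major, so it is III.
The scale of B major is B C# D# E F# G# A#; E is degree 4, and the triad built there (E-G#-B) is major, so it is IV.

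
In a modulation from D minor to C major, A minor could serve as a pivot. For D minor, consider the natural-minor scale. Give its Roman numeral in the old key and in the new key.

v in D minor; vi in C major

The scale of D minor (natural minor) is D E F G A Bb C; A is degree 5, and the triad built there (A-C-E) is minor, so it is v.
The scale of C major is C D E F G A B; A is degree 6, and the triad built there (A-C-E) is minor, so it is vi.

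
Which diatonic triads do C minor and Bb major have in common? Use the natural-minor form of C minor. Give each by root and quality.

Cm, Eb, Gm, Bb

Triads in C minor (natural minor): Cm (i), Ddim (ii°), Eb (III), Fm (iv), Gm (v), Ab (VI), Bb (VII).
Triads in Bb major: Bb (I), Cm (ii), Dm (iii), Eb (IV), F (V), Gm (vi), Adim (vii°).
Shared triads with their functions: Cm (i in C minor, ii in Bb major); Eb (III in C minor, IV in Bb major); Gm (v in C minor, vi in Bb major); Bb (VII in C minor, I in Bb major).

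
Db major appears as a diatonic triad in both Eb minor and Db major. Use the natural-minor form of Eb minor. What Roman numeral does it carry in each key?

VII in Eb minor; I in Db major

The scale of Eb minor (natural minor) is Eb F Gb Ab Bb Cb Db; Db is degree 7, and the triad built there (Db-F-Ab) is major, so it is VII.
The scale of Db major is Db Eb F Gb Ab Bb C; Db is degree 1, and the triad built there (Db-F-Ab) is major, so it is I.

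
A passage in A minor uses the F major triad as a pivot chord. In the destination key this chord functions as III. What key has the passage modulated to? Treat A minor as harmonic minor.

The numeral III denotes a major triad on scale degree 3. With F on degree 3, the tonic of the new key is D.
Degree 3 carries a major triad in natural-minor keys, so the destination is D minor.
Check: the diatonic triads of D minor (natural minor) are Dm (i), Edim (ii°), F (III), Gm (iv), Am (v), Bb (VI), C (VII) — F major is indeed III.

D minor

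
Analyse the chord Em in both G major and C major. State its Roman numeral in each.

The scale of G major is G A B C D E F#; E is degree 6, and the triad built there (E-G-B) is minor, so it is vi.
The scale of C major is C D E F G A B; E is degree 3, and the triad built there (E-G-B) is minor, so it is iii.

vi in G major; iii in C major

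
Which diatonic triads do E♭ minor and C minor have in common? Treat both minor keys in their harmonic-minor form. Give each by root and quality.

Triads in E♭ minor (harmonic minor): E♭ minor (i), F diminished (ii°), G♭ augmented (III+), A♭ minor (iv), B♭ major (V), C♭ major (VI), D diminished (vii°).
Triads in C minor (harmonic minor): C minor (i), D diminished (ii°), E♭ augmented (III+), F minor (iv), G major (V), A♭ major (VI), B diminished (vii°).
Shared triads with their functions: D diminished (vii° in E♭ minor, ii° in C minor).

Ddim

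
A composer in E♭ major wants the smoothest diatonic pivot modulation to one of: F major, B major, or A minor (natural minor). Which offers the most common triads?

F major

Triads of E♭ major: E♭ major (I), F minor (ii), G minor (iii), A♭ major (IV), B♭ major (V), C minor (vi), D diminished (vii°).
F major shares 2: Gm, B♭.
B major shares 0: none.
A minor (natural minor) shares 0: none.
The most common triads (2) are shared with F major.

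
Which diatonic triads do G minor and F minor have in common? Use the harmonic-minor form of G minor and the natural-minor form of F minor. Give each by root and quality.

Triads in G minor (harmonic minor): Gm (i), Adim (ii°), Bbaug (III+), Cm (iv), D (V), Eb (VI), F#dim (vii°).
Triads in F minor (natural minor): Fm (i), Gdim (ii°), Ab (III), Bbm (iv), Cm (v), Db (VI), Eb (VII).
Shared triads with their functions: Cm (iv in G minor, v in F minor); Eb (VI in G minor, VII in F minor).

Cm, Eb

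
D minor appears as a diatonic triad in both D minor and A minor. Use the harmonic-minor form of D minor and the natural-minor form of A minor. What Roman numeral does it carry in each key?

i in D minor; iv in A minor

The scale of D minor (harmonic minor) is D E F G A Bb C#; D is degree 1, and the triad built there (D-F-A) is minor, so it is i.
The scale of A minor (natural minor) is A B C D E F G; D is degree 4, and the triad built there (D-F-A) is minor, so it is iv.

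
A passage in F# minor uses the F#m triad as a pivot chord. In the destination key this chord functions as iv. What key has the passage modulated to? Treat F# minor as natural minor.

The numeral iv denotes a minor triad on scale degree 4. With F# on degree 4, the tonic of the new key is C#.
Degree 4 carries a minor triad in minor keys, so the destination is C# minor.
Check: the diatonic triads of C# minor (natural minor) are C#m (i), D#dim (ii°), E (III), F#m (iv), G#m (v), A (VI), B (VII) — F#m is indeed iv.

C# minor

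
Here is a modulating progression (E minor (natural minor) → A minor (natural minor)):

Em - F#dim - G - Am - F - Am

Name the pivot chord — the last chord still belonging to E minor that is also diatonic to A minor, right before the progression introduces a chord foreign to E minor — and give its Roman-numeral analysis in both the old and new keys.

Chords diatonic to E minor: Em, F#dim, G, Am, Bm, C, D.
Reading the progression, the first chord not in that set is F, so the modulation leaves E minor there.
The chord immediately before F is Am, which is diatonic to both keys: iv in E minor and i in A minor.

Am — iv in E minor, i in A minor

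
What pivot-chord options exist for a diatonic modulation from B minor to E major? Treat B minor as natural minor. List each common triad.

F♯m, A

Triads in B minor (natural minor): B minor (i), C♯ diminished (ii°), D major (III), E minor (iv), F♯ minor (v), G major (VI), A major (VII).
Triads in E major: E major (I), F♯ minor (ii), G♯ minor (iii), A major (IV), B major (V), C♯ minor (vi), D♯ diminished (vii°).
Shared triads with their functions: F♯ minor (v in B minor, ii in E major); A major (VII in B minor, IV in E major).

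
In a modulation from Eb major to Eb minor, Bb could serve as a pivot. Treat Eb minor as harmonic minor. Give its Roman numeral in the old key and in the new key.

V in Eb major; V in Eb minor

The scale of Eb major is Eb F G Ab Bb C D; Bb is degree 5, and the triad built there (Bb-D-F) is major, so it is V.
The scale of Eb minor (harmonic minor) is Eb F Gb Ab Bb Cb D; Bb is degree 5, and the triad built there (Bb-D-F) is major, so it is V.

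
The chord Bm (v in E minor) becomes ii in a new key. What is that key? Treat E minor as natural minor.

The numeral ii denotes a minor triad on scale degree 2. With B on degree 2, the tonic of the new key is A.
Degree 2 carries a minor triad in major keys, so the destination is A major.
Check: the diatonic triads of A major are A (I), Bm (ii), C#m (iii), D (IV), E (V), F#m (vi), G#dim (vii°) — Bm is indeed ii.

A major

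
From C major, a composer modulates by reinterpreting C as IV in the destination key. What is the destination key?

The numeral IV denotes a major triad on scale degree 4. With C on degree 4, the tonic of the new key is G.
Degree 4 carries a major triad in major keys, so the destination is G major.
Check: the diatonic triads of G major are G (I), Am (ii), Bm (iii), C (IV), D (V), Em (vi), F#dim (vii°) — C is indeed IV.

G major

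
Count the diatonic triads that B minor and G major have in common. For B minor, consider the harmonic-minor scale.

3

Diatonic triads of B minor (harmonic minor): B minor (i), C# diminished (ii°), D augmented (III+), E minor (iv), F# major (V), G major (VI), A# diminished (vii°).
Diatonic triads of G major: G major (I), A minor (ii), B minor (iii), C major (IV), D major (V), E minor (vi), F# diminished (vii°).
Matching root and quality in both lists: B minor, E minor, G major.
That gives 3 common triads.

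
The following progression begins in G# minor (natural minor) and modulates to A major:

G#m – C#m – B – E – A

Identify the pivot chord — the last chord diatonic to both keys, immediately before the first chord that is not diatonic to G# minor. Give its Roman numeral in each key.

E — VI in G# minor, V in A major

Chords diatonic to G# minor: G#m, A#dim, B, C#m, D#m, E, F#.
Reading the progression, the first chord not in that set is A, so the modulation leaves G# minor there.
The chord immediately before A is E, which is diatonic to both keys: VI in G# minor and V in A major.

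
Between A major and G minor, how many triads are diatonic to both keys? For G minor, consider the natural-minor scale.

0

Diatonic triads of A major: A (I), Bm (ii), C#m (iii), D (IV), E (V), F#m (vi), G#dim (vii°).
Diatonic triads of G minor (natural minor): Gm (i), Adim (ii°), Bb (III), Cm (iv), Dm (v), Eb (VI), F (VII).
No triad has the same root and quality in both keys.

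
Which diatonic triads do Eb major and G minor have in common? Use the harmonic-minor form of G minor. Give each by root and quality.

Eb, Gm, Cm

Triads in Eb major: Eb (I), Fm (ii), Gm (iii), Ab (IV), Bb (V), Cm (vi), Ddim (vii°).
Triads in G minor (harmonic minor): Gm (i), Adim (ii°), Bbaug (III+), Cm (iv), D (V), Eb (VI), F#dim (vii°).
Shared triads with their functions: Eb (I in Eb major, VI in G minor); Gm (iii in Eb major, i in G minor); Cm (vi in Eb major, iv in G minor).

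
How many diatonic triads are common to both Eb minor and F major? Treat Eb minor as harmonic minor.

Diatonic triads of Eb minor (harmonic minor): Ebm (i), Fdim (ii°), Gbaug (III+), Abm (iv), Bb (V), Cb (VI), Ddim (vii°).
Diatonic triads of F major: F (I), Gm (ii), Am (iii), Bb (IV), C (V), Dm (vi), Edim (vii°).
Matching root and quality in both lists: Bb.
That gives 1 common triad.

1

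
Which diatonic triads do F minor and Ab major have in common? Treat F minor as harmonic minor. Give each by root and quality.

Triads in F minor (harmonic minor): Fm (i), Gdim (ii°), Abaug (III+), Bbm (iv), C (V), Db (VI), Edim (vii°).
Triads in Ab major: Ab (I), Bbm (ii), Cm (iii), Db (IV), Eb (V), Fm (vi), Gdim (vii°).
Shared triads with their functions: Fm (i in F minor, vi in Ab major); Gdim (ii° in F minor, vii° in Ab major); Bbm (iv in F minor, ii in Ab major); Db (VI in F minor, IV in Ab major).

Fm, Gdim, Bbm, Db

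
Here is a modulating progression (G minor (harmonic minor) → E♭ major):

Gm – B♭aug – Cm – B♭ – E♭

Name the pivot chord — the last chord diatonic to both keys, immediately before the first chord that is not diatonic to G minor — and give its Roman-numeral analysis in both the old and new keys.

Chords diatonic to G minor: Gm, Adim, B♭aug, Cm, D, E♭, F♯dim.
Reading the progression, the first chord not in that set is B♭, so the modulation leaves G minor there.
The chord immediately before B♭ is Cm, which is diatonic to both keys: iv in G minor and vi in E♭ major.

Cm — iv in G minor, vi in E♭ major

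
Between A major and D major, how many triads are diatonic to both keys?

4

Diatonic triads of A major: A (I), Bm (ii), C♯m (iii), D (IV), E (V), F♯m (vi), G♯dim (vii°).
Diatonic triads of D major: D (I), Em (ii), F♯m (iii), G (IV), A (V), Bm (vi), C♯dim (vii°).
Matching root and quality in both lists: A, Bm, D, F♯m.
That gives 4 common triads.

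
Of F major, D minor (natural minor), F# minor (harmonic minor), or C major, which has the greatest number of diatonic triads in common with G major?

C major

Triads of G major: G major (I), A minor (ii), B minor (iii), C major (IV), D major (V), E minor (vi), F# diminished (vii°).
F major shares 2: Am, C.
D minor (natural minor) shares 2: Am, C.
F# minor (harmonic minor) shares 2: Bm, D.
C major shares 4: G, Am, C, Em.
The most common triads (4) are shared with C major.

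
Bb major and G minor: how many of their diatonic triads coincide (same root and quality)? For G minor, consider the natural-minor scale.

Diatonic triads of Bb major: Bb (I), Cm (ii), Dm (iii), Eb (IV), F (V), Gm (vi), Adim (vii°).
Diatonic triads of G minor (natural minor): Gm (i), Adim (ii°), Bb (III), Cm (iv), Dm (v), Eb (VI), F (VII).
Matching root and quality in both lists: Bb, Cm, Dm, Eb, F, Gm, Adim.
That gives 7 common triads.

7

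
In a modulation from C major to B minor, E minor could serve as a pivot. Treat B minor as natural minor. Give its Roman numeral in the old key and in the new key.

iii in C major; iv in B minor

The scale of C major is C D E F G A B; E is degree 3, and the triad built there (E-G-B) is minor, so it is iii.
The scale of B minor (natural minor) is B C♯ D E F♯ G A; E is degree 4, and the triad built there (E-G-B) is minor, so it is iv.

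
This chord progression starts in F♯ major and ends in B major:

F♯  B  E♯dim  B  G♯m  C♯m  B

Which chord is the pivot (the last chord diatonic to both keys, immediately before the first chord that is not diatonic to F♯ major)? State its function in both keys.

Chords diatonic to F♯ major: F♯, G♯m, A♯m, B, C♯, D♯m, E♯dim.
Reading the progression, the first chord not in that set is C♯m, so the modulation leaves F♯ major there.
The chord immediately before C♯m is G♯m, which is diatonic to both keys: ii in F♯ major and vi in B major.

G♯m — ii in F♯ major, vi in B major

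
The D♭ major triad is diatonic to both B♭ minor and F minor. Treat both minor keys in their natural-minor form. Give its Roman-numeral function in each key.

III in B♭ minor; VI in F minor

The scale of B♭ minor (natural minor) is B♭ C D♭ E♭ F G♭ A♭; D♭ is degree 3, and the triad built there (D♭-F-A♭) is major, so it is III.
The scale of F minor (natural minor) is F G A♭ B♭ C D♭ E♭; D♭ is degree 6, and the triad built there (D♭-F-A♭) is major, so it is VI.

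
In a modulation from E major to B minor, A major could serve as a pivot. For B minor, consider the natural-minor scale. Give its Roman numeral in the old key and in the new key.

IV in E major; VII in B minor

The scale of E major is E F♯ G♯ A B C♯ D♯; A is degree 4, and the triad built there (A-C♯-E) is major, so it is IV.
The scale of B minor (natural minor) is B C♯ D E F♯ G A; A is degree 7, and the triad built there (A-C♯-E) is major, so it is VII.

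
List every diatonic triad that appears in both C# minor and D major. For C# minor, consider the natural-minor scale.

Triads in C# minor (natural minor): C#m (i), D#dim (ii°), E (III), F#m (iv), G#m (v), A (VI), B (VII).
Triads in D major: D (I), Em (ii), F#m (iii), G (IV), A (V), Bm (vi), C#dim (vii°).
Shared triads with their functions: F#m (iv in C# minor, iii in D major); A (VI in C# minor, V in D major).

F#m, A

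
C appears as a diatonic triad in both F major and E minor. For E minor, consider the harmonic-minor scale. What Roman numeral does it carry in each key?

The scale of F major is F G A Bb C D E; C is degree 5, and the triad built there (C-E-G) is major, so it is V.
The scale of E minor (harmonic minor) is E F# G A B C D#; C is degree 6, and the triad built there (C-E-G) is major, so it is VI.

V in F major; VI in E minor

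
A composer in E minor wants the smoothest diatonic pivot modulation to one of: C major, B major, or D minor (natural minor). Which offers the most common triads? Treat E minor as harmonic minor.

Triads of E minor (harmonic minor): Em (i), F#dim (ii°), Gaug (III+), Am (iv), B (V), C (VI), D#dim (vii°).
C major shares 3: Em, Am, C.
B major shares 1: B.
D minor (natural minor) shares 2: Am, C.
The most common triads (3) are shared with C major.

C major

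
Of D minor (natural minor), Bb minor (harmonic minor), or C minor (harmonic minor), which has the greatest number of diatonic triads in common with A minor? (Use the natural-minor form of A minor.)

D minor

Triads of A minor (natural minor): Am (i), Bdim (ii°), C (III), Dm (iv), Em (v), F (VI), G (VII).
D minor (natural minor) shares 4: Am, C, Dm, F.
Bb minor (harmonic minor) shares 1: F.
C minor (harmonic minor) shares 2: Bdim, G.
The most common triads (4) are shared with D minor.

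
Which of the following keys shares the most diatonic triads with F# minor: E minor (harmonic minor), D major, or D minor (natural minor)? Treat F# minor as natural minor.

Triads of F# minor (natural minor): F# minor (i), G# diminished (ii°), A major (III), B minor (iv), C# minor (v), D major (VI), E major (VII).
E minor (harmonic minor) shares 0: none.
D major shares 4: F#m, A, Bm, D.
D minor (natural minor) shares 0: none.
The most common triads (4) are shared with D major.

D major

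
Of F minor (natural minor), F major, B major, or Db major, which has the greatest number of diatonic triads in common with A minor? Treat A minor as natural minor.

F major

Triads of A minor (natural minor): Am (i), Bdim (ii°), C (III), Dm (iv), Em (v), F (VI), G (VII).
F minor (natural minor) shares 0: none.
F major shares 4: Am, C, Dm, F.
B major shares 0: none.
Db major shares 0: none.
The most common triads (4) are shared with F major.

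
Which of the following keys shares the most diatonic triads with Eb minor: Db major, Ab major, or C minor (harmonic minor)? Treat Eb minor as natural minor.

Triads of Eb minor (natural minor): Ebm (i), Fdim (ii°), Gb (III), Abm (iv), Bbm (v), Cb (VI), Db (VII).
Db major shares 4: Ebm, Gb, Bbm, Db.
Ab major shares 2: Bbm, Db.
C minor (harmonic minor) shares 0: none.
The most common triads (4) are shared with Db major.

Db major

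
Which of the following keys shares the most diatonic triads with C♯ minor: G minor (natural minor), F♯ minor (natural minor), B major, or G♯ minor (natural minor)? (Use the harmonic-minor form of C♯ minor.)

Triads of C♯ minor (harmonic minor): C♯ minor (i), D♯ diminished (ii°), E augmented (III+), F♯ minor (iv), G♯ major (V), A major (VI), B♯ diminished (vii°).
G minor (natural minor) shares 0: none.
F♯ minor (natural minor) shares 3: C♯m, F♯m, A.
B major shares 1: C♯m.
G♯ minor (natural minor) shares 1: C♯m.
The most common triads (3) are shared with F♯ minor.

F♯ minor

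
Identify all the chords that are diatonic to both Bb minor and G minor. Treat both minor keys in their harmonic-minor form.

Triads in Bb minor (harmonic minor): Bbm (i), Cdim (ii°), Dbaug (III+), Ebm (iv), F (V), Gb (VI), Adim (vii°).
Triads in G minor (harmonic minor): Gm (i), Adim (ii°), Bbaug (III+), Cm (iv), D (V), Eb (VI), F#dim (vii°).
Shared triads with their functions: Adim (vii° in Bb minor, ii° in G minor).

Adim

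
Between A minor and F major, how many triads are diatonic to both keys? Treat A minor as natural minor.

4

Diatonic triads of A minor (natural minor): A minor (i), B diminished (ii°), C major (III), D minor (iv), E minor (v), F major (VI), G major (VII).
Diatonic triads of F major: F major (I), G minor (ii), A minor (iii), Bb major (IV), C major (V), D minor (vi), E diminished (vii°).
Matching root and quality in both lists: A minor, C major, D minor, F major.
That gives 4 common triads.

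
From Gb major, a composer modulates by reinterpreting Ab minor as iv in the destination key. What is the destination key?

Eb minor

The numeral iv denotes a minor triad on scale degree 4. With Ab on degree 4, the tonic of the new key is Eb.
Degree 4 carries a minor triad in minor keys, so the destination is Eb minor.
Check: the diatonic triads of Eb minor (natural minor) are Ebm (i), Fdim (ii°), Gb (III), Abm (iv), Bbm (v), Cb (VI), Db (VII) — Ab minor is indeed iv.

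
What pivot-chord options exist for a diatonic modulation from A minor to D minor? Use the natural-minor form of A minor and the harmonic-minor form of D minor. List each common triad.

Dm

Triads in A minor (natural minor): A minor (i), B diminished (ii°), C major (III), D minor (iv), E minor (v), F major (VI), G major (VII).
Triads in D minor (harmonic minor): D minor (i), E diminished (ii°), F augmented (III+), G minor (iv), A major (V), Bb major (VI), C# diminished (vii°).
Shared triads with their functions: D minor (iv in A minor, i in D minor).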